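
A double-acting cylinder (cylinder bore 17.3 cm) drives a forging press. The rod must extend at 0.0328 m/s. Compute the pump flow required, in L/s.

Q ≈ 0.771 L/s

Cap-side area A_cap = π/4 × (17.3 cm)² = 235.1 cm^2
Q = A × v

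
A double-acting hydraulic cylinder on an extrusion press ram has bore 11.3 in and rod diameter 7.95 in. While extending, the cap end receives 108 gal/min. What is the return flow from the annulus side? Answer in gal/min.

Cap-side area A_cap = π/4 × (11.3 in)² = 100.3 in^2
Rod-side annular area A_ann = π/4 × (11.3² − 7.95²) = 50.65 in^2
Piston speed v = Q_in/A_cap; rod-end outflow Q_out = v × A_ann = Q_in × A_ann/A_cap.

Q_out ≈ 54.5 gal/min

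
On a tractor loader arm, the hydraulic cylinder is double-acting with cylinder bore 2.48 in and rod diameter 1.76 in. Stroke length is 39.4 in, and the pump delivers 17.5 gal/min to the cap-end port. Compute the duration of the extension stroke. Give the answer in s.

Cap-side area A_cap = π/4 × (2.48 in)² = 4.831 in^2
Swept volume V = A × L; t = V / Q = A·L / Q

t ≈ 2.82 s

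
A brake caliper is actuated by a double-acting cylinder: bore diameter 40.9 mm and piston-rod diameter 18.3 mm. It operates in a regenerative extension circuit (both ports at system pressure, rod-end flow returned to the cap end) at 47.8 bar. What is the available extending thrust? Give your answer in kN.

F ≈ 1.26 kN

With equal pressure on both faces, forces on the annular region cancel; the net push is pressure × rod cross-section.
Rod cross-section A_rod = π/4 × (18.3 mm)² = 263.0 mm^2
F = P × A_rod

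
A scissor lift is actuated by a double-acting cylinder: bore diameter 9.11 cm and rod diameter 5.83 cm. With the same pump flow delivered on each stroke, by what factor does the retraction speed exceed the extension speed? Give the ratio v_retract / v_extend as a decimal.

v_ret/v_ext ≈ 1.69

Cap-side area A_cap = π/4 × (9.11 cm)² = 65.18 cm^2
Rod-side annular area A_ann = π/4 × (9.11² − 5.83²) = 38.49 cm^2
For equal Q, v ∝ 1/A, so v_ret/v_ext = A_cap/A_ann.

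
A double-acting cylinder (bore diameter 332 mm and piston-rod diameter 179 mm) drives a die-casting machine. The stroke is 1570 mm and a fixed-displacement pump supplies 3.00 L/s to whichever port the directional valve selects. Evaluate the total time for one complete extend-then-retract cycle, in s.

t ≈ 77.4 s

Cap-side area A_cap = π/4 × (332 mm)² = 86570 mm^2
Rod-side annular area A_ann = π/4 × (332² − 179²) = 61400 mm^2
t_ext = A_cap·L/Q = 45.30 s
t_ret = A_ann·L/Q = 32.14 s
t_cycle = t_ext + t_ret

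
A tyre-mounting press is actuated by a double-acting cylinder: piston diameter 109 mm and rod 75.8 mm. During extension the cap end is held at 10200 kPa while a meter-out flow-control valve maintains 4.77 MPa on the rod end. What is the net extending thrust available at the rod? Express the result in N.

Cap-side area A_cap = π/4 × (109 mm)² = 9331 mm^2
Rod-side annular area A_ann = π/4 × (109² − 75.8²) = 4819 mm^2
Net thrust = P_cap·A_cap − P_rod·A_ann = 95180 N − 22990 N

F ≈ 72200 N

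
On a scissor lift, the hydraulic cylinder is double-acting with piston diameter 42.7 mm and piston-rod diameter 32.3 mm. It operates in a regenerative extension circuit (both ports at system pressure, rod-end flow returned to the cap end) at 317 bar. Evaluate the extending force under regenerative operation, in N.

With equal pressure on both faces, forces on the annular region cancel; the net push is pressure × rod cross-section.
Rod cross-section A_rod = π/4 × (32.3 mm)² = 819.4 mm^2
F = P × A_rod

F ≈ 26000 N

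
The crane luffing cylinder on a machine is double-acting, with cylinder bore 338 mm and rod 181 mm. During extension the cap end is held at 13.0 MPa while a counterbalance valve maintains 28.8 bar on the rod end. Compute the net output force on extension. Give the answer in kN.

F ≈ 982 kN

Cap-side area A_cap = π/4 × (338 mm)² = 89730 mm^2
Rod-side annular area A_ann = π/4 × (338² − 181²) = 64000 mm^2
Net thrust = P_cap·A_cap − P_rod·A_ann = 1166 kN − 184.3 kN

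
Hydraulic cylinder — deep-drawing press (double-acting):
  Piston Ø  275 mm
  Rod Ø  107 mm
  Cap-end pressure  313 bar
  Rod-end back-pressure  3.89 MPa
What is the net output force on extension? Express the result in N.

Cap-side area A_cap = π/4 × (275 mm)² = 59400 mm^2
Rod-side annular area A_ann = π/4 × (275² − 107²) = 50400 mm^2
Net thrust = P_cap·A_cap − P_rod·A_ann = 1.859e6 N − 1.961e5 N

F ≈ 1.66e6 N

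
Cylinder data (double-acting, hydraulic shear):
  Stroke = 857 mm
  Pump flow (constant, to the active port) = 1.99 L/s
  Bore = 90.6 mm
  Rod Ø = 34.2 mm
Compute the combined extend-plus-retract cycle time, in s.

Cap-side area A_cap = π/4 × (90.6 mm)² = 6447 mm^2
Rod-side annular area A_ann = π/4 × (90.6² − 34.2²) = 5528 mm^2
t_ext = A_cap·L/Q = 2.776 s
t_ret = A_ann·L/Q = 2.381 s
t_cycle = t_ext + t_ret

t ≈ 5.16 s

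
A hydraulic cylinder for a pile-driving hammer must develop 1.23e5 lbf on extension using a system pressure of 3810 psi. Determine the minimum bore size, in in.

D ≈ 6.41 in

Extension force acts on the full piston face: F = P × (π/4)D².
D = √(4F / (πP)) = √(4 × 1.23e5 lbf / (π × 3810 psi))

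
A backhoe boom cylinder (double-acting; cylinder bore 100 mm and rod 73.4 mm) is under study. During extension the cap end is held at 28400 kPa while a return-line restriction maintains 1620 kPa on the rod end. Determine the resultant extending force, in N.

Cap-side area A_cap = π/4 × (100 mm)² = 7854 mm^2
Rod-side annular area A_ann = π/4 × (100² − 73.4²) = 3623 mm^2
Net thrust = P_cap·A_cap − P_rod·A_ann = 2.231e5 N − 5869 N

F ≈ 2.17e5 N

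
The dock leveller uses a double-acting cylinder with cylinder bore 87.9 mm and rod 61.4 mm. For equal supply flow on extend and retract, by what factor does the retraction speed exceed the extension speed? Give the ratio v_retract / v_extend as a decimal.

v_ret/v_ext ≈ 1.95

Cap-side area A_cap = π/4 × (87.9 mm)² = 6068 mm^2
Rod-side annular area A_ann = π/4 × (87.9² − 61.4²) = 3107 mm^2
For equal Q, v ∝ 1/A, so v_ret/v_ext = A_cap/A_ann.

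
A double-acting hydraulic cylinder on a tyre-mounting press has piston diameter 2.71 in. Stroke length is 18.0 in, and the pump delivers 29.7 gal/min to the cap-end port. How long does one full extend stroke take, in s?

t ≈ 0.908 s

Cap-side area A_cap = π/4 × (2.71 in)² = 5.768 in^2
Swept volume V = A × L; t = V / Q = A·L / Q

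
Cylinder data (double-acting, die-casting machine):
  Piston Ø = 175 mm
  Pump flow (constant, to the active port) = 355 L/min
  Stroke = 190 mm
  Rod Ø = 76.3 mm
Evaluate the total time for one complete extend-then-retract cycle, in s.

Cap-side area A_cap = π/4 × (175 mm)² = 24050 mm^2
Rod-side annular area A_ann = π/4 × (175² − 76.3²) = 19480 mm^2
t_ext = A_cap·L/Q = 0.7724 s
t_ret = A_ann·L/Q = 0.6256 s
t_cycle = t_ext + t_ret

t ≈ 1.40 s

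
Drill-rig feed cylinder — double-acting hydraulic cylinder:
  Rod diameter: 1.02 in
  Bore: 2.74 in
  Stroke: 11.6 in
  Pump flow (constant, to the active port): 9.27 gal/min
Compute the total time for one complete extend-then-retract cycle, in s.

Cap-side area A_cap = π/4 × (2.74 in)² = 5.896 in^2
Rod-side annular area A_ann = π/4 × (2.74² − 1.02²) = 5.079 in^2
t_ext = A_cap·L/Q = 1.916 s
t_ret = A_ann·L/Q = 1.651 s
t_cycle = t_ext + t_ret

t ≈ 3.57 s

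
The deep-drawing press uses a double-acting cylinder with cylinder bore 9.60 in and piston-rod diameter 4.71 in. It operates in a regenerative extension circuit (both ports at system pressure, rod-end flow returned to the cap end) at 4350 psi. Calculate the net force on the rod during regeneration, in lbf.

With equal pressure on both faces, forces on the annular region cancel; the net push is pressure × rod cross-section.
Rod cross-section A_rod = π/4 × (4.71 in)² = 17.42 in^2
F = P × A_rod

F ≈ 75800 lbf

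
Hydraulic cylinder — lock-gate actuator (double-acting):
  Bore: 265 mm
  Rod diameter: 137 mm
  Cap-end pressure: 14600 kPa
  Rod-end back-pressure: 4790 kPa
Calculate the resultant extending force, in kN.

Cap-side area A_cap = π/4 × (265 mm)² = 55150 mm^2
Rod-side annular area A_ann = π/4 × (265² − 137²) = 40410 mm^2
Net thrust = P_cap·A_cap − P_rod·A_ann = 805.3 kN − 193.6 kN

F ≈ 612 kN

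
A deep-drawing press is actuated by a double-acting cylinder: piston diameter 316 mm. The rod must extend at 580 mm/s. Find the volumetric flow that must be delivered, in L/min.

Cap-side area A_cap = π/4 × (316 mm)² = 78430 mm^2
Q = A × v

Q ≈ 2730 L/min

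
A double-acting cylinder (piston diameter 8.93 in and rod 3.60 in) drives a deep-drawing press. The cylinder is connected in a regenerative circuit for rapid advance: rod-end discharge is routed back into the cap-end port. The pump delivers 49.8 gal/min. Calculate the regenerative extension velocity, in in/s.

v ≈ 18.8 in/s

In regeneration the rod-end outflow joins the pump flow into the cap end, so the net volume the pump must supply per unit advance equals the rod cross-section area.
Rod cross-section A_rod = π/4 × (3.60 in)² = 10.18 in^2
v = Q_pump / A_rod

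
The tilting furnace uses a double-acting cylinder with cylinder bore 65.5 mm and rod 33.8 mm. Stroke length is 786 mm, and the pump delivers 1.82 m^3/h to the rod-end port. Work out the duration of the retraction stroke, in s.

Rod-side annular area A_ann = π/4 × (65.5² − 33.8²) = 2472 mm^2
Swept volume V = A × L; t = V / Q = A·L / Q

t ≈ 3.84 s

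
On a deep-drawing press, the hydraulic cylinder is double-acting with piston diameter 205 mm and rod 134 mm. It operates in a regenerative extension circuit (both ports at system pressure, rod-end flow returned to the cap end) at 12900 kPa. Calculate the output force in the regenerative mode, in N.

With equal pressure on both faces, forces on the annular region cancel; the net push is pressure × rod cross-section.
Rod cross-section A_rod = π/4 × (134 mm)² = 14100 mm^2
F = P × A_rod

F ≈ 1.82e5 N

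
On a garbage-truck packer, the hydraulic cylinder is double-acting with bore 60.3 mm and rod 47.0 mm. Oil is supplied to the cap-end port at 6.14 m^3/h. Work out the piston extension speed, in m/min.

Cap-side area A_cap = π/4 × (60.3 mm)² = 2856 mm^2
v = Q / A

v ≈ 35.8 m/min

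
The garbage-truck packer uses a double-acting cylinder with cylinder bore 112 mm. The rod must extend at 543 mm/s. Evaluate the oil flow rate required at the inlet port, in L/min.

Q ≈ 321 L/min

Cap-side area A_cap = π/4 × (112 mm)² = 9852 mm^2
Q = A × v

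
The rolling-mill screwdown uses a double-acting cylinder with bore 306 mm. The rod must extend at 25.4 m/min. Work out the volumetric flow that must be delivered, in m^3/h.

Cap-side area A_cap = π/4 × (306 mm)² = 73540 mm^2
Q = A × v

Q ≈ 112 m^3/h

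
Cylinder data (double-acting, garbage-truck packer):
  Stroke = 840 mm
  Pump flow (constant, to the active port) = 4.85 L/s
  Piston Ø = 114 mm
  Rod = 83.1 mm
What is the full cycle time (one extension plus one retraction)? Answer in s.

Cap-side area A_cap = π/4 × (114 mm)² = 10210 mm^2
Rod-side annular area A_ann = π/4 × (114² − 83.1²) = 4783 mm^2
t_ext = A_cap·L/Q = 1.768 s
t_ret = A_ann·L/Q = 0.8285 s
t_cycle = t_ext + t_ret

t ≈ 2.60 s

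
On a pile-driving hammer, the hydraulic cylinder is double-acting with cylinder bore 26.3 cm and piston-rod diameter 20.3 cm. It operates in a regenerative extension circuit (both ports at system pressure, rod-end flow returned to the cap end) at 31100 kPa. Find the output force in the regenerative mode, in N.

F ≈ 1.01e6 N

With equal pressure on both faces, forces on the annular region cancel; the net push is pressure × rod cross-section.
Rod cross-section A_rod = π/4 × (20.3 cm)² = 323.7 cm^2
F = P × A_rod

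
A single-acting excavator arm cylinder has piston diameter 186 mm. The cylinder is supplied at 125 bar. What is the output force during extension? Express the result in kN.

Cap-side area A_cap = π/4 × (186 mm)² = 27170 mm^2
F = P × A_cap = 125 bar × A_cap

F ≈ 340 kN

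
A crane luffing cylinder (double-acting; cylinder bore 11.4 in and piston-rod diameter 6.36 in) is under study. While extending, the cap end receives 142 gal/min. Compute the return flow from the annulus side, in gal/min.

Q_out ≈ 97.8 gal/min

Cap-side area A_cap = π/4 × (11.4 in)² = 102.1 in^2
Rod-side annular area A_ann = π/4 × (11.4² − 6.36²) = 70.30 in^2
Piston speed v = Q_in/A_cap; rod-end outflow Q_out = v × A_ann = Q_in × A_ann/A_cap.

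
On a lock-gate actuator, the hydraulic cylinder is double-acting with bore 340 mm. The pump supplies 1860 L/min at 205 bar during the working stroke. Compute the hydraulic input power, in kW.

W ≈ 636 kW

Hydraulic power = P × Q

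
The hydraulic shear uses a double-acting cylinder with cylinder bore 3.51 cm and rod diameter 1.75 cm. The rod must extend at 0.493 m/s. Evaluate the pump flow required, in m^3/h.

Cap-side area A_cap = π/4 × (3.51 cm)² = 9.676 cm^2
Q = A × v

Q ≈ 1.72 m^3/h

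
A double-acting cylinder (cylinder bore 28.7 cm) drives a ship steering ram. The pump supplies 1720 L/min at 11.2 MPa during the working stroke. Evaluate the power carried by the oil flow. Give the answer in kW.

Hydraulic power = P × Q

W ≈ 321 kW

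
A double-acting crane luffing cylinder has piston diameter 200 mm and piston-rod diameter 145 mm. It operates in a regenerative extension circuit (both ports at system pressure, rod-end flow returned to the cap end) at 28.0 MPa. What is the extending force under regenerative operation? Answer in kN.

F ≈ 462 kN

With equal pressure on both faces, forces on the annular region cancel; the net push is pressure × rod cross-section.
Rod cross-section A_rod = π/4 × (145 mm)² = 16510 mm^2
F = P × A_rod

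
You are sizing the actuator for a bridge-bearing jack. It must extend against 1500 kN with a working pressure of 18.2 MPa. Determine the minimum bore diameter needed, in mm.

Extension force acts on the full piston face: F = P × (π/4)D².
D = √(4F / (πP)) = √(4 × 1500 kN / (π × 18.2 MPa))

D ≈ 324 mm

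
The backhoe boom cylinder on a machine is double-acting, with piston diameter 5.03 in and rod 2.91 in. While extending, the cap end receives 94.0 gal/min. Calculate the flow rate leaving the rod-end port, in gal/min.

Q_out ≈ 62.5 gal/min

Cap-side area A_cap = π/4 × (5.03 in)² = 19.87 in^2
Rod-side annular area A_ann = π/4 × (5.03² − 2.91²) = 13.22 in^2
Piston speed v = Q_in/A_cap; rod-end outflow Q_out = v × A_ann = Q_in × A_ann/A_cap.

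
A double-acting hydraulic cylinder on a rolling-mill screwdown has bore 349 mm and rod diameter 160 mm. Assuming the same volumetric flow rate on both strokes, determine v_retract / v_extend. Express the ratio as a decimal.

Cap-side area A_cap = π/4 × (349 mm)² = 95660 mm^2
Rod-side annular area A_ann = π/4 × (349² − 160²) = 75560 mm^2
For equal Q, v ∝ 1/A, so v_ret/v_ext = A_cap/A_ann.

v_ret/v_ext ≈ 1.27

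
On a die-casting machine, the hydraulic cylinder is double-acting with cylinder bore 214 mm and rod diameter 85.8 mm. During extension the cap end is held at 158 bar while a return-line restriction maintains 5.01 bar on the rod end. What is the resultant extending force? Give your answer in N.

F ≈ 5.53e5 N

Cap-side area A_cap = π/4 × (214 mm)² = 35970 mm^2
Rod-side annular area A_ann = π/4 × (214² − 85.8²) = 30190 mm^2
Net thrust = P_cap·A_cap − P_rod·A_ann = 5.683e5 N − 15120 N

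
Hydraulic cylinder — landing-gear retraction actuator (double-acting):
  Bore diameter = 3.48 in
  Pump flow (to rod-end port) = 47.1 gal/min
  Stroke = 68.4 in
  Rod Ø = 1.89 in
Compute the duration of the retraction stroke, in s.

Rod-side annular area A_ann = π/4 × (3.48² − 1.89²) = 6.706 in^2
Swept volume V = A × L; t = V / Q = A·L / Q

t ≈ 2.53 s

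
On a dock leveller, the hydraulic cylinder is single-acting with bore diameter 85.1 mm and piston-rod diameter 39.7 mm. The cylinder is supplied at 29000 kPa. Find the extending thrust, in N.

Cap-side area A_cap = π/4 × (85.1 mm)² = 5688 mm^2
F = P × A_cap = 29000 kPa × A_cap

F ≈ 1.65e5 N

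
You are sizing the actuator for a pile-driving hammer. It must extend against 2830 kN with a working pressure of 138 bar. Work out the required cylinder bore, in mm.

D ≈ 511 mm

Extension force acts on the full piston face: F = P × (π/4)D².
D = √(4F / (πP)) = √(4 × 2830 kN / (π × 138 bar))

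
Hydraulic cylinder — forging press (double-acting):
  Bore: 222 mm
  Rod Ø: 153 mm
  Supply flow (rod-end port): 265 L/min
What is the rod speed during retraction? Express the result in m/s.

Rod-side annular area A_ann = π/4 × (222² − 153²) = 20320 mm^2
Flow into the rod-end port fills the annular volume.
v = Q / A

v ≈ 0.217 m/s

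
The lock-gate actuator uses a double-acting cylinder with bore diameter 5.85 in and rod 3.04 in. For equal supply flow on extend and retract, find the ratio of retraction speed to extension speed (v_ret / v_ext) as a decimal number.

Cap-side area A_cap = π/4 × (5.85 in)² = 26.88 in^2
Rod-side annular area A_ann = π/4 × (5.85² − 3.04²) = 19.62 in^2
For equal Q, v ∝ 1/A, so v_ret/v_ext = A_cap/A_ann.

v_ret/v_ext ≈ 1.37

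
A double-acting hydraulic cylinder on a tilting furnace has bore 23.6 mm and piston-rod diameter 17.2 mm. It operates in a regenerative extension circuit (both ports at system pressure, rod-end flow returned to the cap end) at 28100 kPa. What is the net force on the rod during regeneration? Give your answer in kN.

F ≈ 6.53 kN

With equal pressure on both faces, forces on the annular region cancel; the net push is pressure × rod cross-section.
Rod cross-section A_rod = π/4 × (17.2 mm)² = 232.4 mm^2
F = P × A_rod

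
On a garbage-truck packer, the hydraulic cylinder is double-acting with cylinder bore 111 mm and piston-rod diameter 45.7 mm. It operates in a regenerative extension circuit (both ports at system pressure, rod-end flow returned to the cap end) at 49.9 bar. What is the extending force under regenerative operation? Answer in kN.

With equal pressure on both faces, forces on the annular region cancel; the net push is pressure × rod cross-section.
Rod cross-section A_rod = π/4 × (45.7 mm)² = 1640 mm^2
F = P × A_rod

F ≈ 8.19 kN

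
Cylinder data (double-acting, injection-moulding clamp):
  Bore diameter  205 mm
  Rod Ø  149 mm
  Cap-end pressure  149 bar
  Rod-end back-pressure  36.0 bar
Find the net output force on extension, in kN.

Cap-side area A_cap = π/4 × (205 mm)² = 33010 mm^2
Rod-side annular area A_ann = π/4 × (205² − 149²) = 15570 mm^2
Net thrust = P_cap·A_cap − P_rod·A_ann = 491.8 kN − 56.05 kN

F ≈ 436 kN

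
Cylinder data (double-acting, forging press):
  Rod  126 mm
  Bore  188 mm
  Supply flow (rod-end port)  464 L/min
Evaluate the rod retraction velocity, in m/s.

Rod-side annular area A_ann = π/4 × (188² − 126²) = 15290 mm^2
Flow into the rod-end port fills the annular volume.
v = Q / A

v ≈ 0.506 m/s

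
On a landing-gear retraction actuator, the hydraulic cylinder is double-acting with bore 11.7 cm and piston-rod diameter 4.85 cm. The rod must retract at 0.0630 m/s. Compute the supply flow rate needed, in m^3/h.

Rod-side annular area A_ann = π/4 × (11.7² − 4.85²) = 89.04 cm^2
Q = A × v

Q ≈ 2.02 m^3/h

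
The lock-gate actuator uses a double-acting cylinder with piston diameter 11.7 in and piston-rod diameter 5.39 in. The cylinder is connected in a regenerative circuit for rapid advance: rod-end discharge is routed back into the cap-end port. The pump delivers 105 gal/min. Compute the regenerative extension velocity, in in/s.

v ≈ 17.7 in/s

In regeneration the rod-end outflow joins the pump flow into the cap end, so the net volume the pump must supply per unit advance equals the rod cross-section area.
Rod cross-section A_rod = π/4 × (5.39 in)² = 22.82 in^2
v = Q_pump / A_rod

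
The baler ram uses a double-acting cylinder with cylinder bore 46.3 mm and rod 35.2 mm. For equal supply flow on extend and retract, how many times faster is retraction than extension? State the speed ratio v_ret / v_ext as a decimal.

Cap-side area A_cap = π/4 × (46.3 mm)² = 1684 mm^2
Rod-side annular area A_ann = π/4 × (46.3² − 35.2²) = 710.5 mm^2
For equal Q, v ∝ 1/A, so v_ret/v_ext = A_cap/A_ann.

v_ret/v_ext ≈ 2.37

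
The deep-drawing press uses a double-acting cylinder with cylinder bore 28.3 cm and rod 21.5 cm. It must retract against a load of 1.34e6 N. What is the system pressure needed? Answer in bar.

Rod-side annular area A_ann = π/4 × (28.3² − 21.5²) = 266.0 cm^2
Retraction: pressure acts on the annular area.
P = F / A = 1.34e6 N / A

P ≈ 504 bar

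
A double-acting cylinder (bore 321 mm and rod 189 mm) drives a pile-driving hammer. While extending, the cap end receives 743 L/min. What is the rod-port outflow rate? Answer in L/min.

Cap-side area A_cap = π/4 × (321 mm)² = 80930 mm^2
Rod-side annular area A_ann = π/4 × (321² − 189²) = 52870 mm^2
Piston speed v = Q_in/A_cap; rod-end outflow Q_out = v × A_ann = Q_in × A_ann/A_cap.

Q_out ≈ 485 L/min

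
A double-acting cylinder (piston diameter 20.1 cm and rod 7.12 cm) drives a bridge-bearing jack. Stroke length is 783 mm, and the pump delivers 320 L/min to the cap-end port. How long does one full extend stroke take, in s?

t ≈ 4.66 s

Cap-side area A_cap = π/4 × (20.1 cm)² = 317.3 cm^2
Swept volume V = A × L; t = V / Q = A·L / Q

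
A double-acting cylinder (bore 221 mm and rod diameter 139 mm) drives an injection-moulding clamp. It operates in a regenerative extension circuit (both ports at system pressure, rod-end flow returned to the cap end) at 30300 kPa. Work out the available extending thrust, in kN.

F ≈ 460 kN

With equal pressure on both faces, forces on the annular region cancel; the net push is pressure × rod cross-section.
Rod cross-section A_rod = π/4 × (139 mm)² = 15170 mm^2
F = P × A_rod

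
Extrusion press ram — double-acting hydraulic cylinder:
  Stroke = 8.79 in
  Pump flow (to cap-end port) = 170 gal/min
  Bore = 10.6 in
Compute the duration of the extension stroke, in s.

Cap-side area A_cap = π/4 × (10.6 in)² = 88.25 in^2
Swept volume V = A × L; t = V / Q = A·L / Q

t ≈ 1.19 s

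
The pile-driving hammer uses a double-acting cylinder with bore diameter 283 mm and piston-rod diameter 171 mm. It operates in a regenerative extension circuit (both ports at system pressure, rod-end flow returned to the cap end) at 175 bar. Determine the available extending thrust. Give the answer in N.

F ≈ 4.02e5 N

With equal pressure on both faces, forces on the annular region cancel; the net push is pressure × rod cross-section.
Rod cross-section A_rod = π/4 × (171 mm)² = 22970 mm^2
F = P × A_rod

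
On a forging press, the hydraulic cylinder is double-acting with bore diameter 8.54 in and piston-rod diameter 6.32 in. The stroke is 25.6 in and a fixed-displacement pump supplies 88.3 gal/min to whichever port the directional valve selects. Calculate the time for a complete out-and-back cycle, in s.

t ≈ 6.26 s

Cap-side area A_cap = π/4 × (8.54 in)² = 57.28 in^2
Rod-side annular area A_ann = π/4 × (8.54² − 6.32²) = 25.91 in^2
t_ext = A_cap·L/Q = 4.313 s
t_ret = A_ann·L/Q = 1.951 s
t_cycle = t_ext + t_ret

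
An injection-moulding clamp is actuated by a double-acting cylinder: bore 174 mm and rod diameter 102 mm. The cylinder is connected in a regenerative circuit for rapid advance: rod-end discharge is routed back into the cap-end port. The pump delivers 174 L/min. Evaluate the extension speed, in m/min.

In regeneration the rod-end outflow joins the pump flow into the cap end, so the net volume the pump must supply per unit advance equals the rod cross-section area.
Rod cross-section A_rod = π/4 × (102 mm)² = 8171 mm^2
v = Q_pump / A_rod

v ≈ 21.3 m/min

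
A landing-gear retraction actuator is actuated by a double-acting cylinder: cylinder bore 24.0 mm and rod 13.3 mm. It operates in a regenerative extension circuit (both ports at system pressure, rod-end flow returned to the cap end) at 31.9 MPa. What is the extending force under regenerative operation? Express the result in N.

F ≈ 4430 N

With equal pressure on both faces, forces on the annular region cancel; the net push is pressure × rod cross-section.
Rod cross-section A_rod = π/4 × (13.3 mm)² = 138.9 mm^2
F = P × A_rod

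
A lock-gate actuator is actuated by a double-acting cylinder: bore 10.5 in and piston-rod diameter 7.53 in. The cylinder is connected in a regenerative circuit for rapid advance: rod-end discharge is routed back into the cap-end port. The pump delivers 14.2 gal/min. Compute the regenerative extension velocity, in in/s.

In regeneration the rod-end outflow joins the pump flow into the cap end, so the net volume the pump must supply per unit advance equals the rod cross-section area.
Rod cross-section A_rod = π/4 × (7.53 in)² = 44.53 in^2
v = Q_pump / A_rod

v ≈ 1.23 in/s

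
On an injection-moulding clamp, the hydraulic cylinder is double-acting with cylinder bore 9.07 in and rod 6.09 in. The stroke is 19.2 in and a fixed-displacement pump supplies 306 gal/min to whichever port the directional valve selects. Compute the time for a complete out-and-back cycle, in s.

t ≈ 1.63 s

Cap-side area A_cap = π/4 × (9.07 in)² = 64.61 in^2
Rod-side annular area A_ann = π/4 × (9.07² − 6.09²) = 35.48 in^2
t_ext = A_cap·L/Q = 1.053 s
t_ret = A_ann·L/Q = 0.5783 s
t_cycle = t_ext + t_ret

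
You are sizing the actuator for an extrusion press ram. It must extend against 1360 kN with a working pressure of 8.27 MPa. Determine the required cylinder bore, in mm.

D ≈ 458 mm

Extension force acts on the full piston face: F = P × (π/4)D².
D = √(4F / (πP)) = √(4 × 1360 kN / (π × 8.27 MPa))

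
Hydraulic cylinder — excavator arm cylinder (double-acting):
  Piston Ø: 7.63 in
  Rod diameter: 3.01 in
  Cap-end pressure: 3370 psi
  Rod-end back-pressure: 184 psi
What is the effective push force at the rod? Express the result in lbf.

F ≈ 1.47e5 lbf

Cap-side area A_cap = π/4 × (7.63 in)² = 45.72 in^2
Rod-side annular area A_ann = π/4 × (7.63² − 3.01²) = 38.61 in^2
Net thrust = P_cap·A_cap − P_rod·A_ann = 1.541e5 lbf − 7104 lbf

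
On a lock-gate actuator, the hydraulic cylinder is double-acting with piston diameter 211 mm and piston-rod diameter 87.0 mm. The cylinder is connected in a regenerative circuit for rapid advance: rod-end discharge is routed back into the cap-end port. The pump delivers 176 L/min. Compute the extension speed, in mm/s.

v ≈ 493 mm/s

In regeneration the rod-end outflow joins the pump flow into the cap end, so the net volume the pump must supply per unit advance equals the rod cross-section area.
Rod cross-section A_rod = π/4 × (87.0 mm)² = 5945 mm^2
v = Q_pump / A_rod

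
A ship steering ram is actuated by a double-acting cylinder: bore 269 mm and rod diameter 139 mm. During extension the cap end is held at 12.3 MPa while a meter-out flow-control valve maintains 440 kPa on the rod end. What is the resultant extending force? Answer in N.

F ≈ 6.81e5 N

Cap-side area A_cap = π/4 × (269 mm)² = 56830 mm^2
Rod-side annular area A_ann = π/4 × (269² − 139²) = 41660 mm^2
Net thrust = P_cap·A_cap − P_rod·A_ann = 6.990e5 N − 18330 N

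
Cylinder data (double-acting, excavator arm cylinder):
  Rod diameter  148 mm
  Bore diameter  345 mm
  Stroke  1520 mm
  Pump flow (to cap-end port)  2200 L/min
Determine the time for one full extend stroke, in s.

Cap-side area A_cap = π/4 × (345 mm)² = 93480 mm^2
Swept volume V = A × L; t = V / Q = A·L / Q

t ≈ 3.88 s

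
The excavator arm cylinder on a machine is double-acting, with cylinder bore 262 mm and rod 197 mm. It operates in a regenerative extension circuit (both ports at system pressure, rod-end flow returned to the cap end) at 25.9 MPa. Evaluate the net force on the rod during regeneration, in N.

F ≈ 7.89e5 N

With equal pressure on both faces, forces on the annular region cancel; the net push is pressure × rod cross-section.
Rod cross-section A_rod = π/4 × (197 mm)² = 30480 mm^2
F = P × A_rod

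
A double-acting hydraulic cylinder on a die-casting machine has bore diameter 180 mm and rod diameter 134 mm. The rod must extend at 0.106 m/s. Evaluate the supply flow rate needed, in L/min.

Cap-side area A_cap = π/4 × (180 mm)² = 25450 mm^2
Q = A × v

Q ≈ 162 L/min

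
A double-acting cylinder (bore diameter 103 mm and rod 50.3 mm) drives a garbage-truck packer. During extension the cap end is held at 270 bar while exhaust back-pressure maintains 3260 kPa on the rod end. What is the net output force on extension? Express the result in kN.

F ≈ 204 kN

Cap-side area A_cap = π/4 × (103 mm)² = 8332 mm^2
Rod-side annular area A_ann = π/4 × (103² − 50.3²) = 6345 mm^2
Net thrust = P_cap·A_cap − P_rod·A_ann = 225.0 kN − 20.69 kN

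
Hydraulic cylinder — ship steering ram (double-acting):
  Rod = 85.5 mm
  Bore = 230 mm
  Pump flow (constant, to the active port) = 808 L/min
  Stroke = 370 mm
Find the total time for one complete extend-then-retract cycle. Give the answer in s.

t ≈ 2.13 s

Cap-side area A_cap = π/4 × (230 mm)² = 41550 mm^2
Rod-side annular area A_ann = π/4 × (230² − 85.5²) = 35810 mm^2
t_ext = A_cap·L/Q = 1.142 s
t_ret = A_ann·L/Q = 0.9838 s
t_cycle = t_ext + t_ret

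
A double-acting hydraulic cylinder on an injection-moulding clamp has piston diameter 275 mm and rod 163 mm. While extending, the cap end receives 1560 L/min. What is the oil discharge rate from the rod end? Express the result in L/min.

Cap-side area A_cap = π/4 × (275 mm)² = 59400 mm^2
Rod-side annular area A_ann = π/4 × (275² − 163²) = 38530 mm^2
Piston speed v = Q_in/A_cap; rod-end outflow Q_out = v × A_ann = Q_in × A_ann/A_cap.

Q_out ≈ 1010 L/min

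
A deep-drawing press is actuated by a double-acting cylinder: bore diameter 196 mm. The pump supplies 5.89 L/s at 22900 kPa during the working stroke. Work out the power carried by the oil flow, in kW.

W ≈ 135 kW

Hydraulic power = P × Q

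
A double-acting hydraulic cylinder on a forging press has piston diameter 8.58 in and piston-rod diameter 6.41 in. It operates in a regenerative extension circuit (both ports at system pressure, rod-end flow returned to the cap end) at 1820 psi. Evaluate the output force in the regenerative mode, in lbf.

With equal pressure on both faces, forces on the annular region cancel; the net push is pressure × rod cross-section.
Rod cross-section A_rod = π/4 × (6.41 in)² = 32.27 in^2
F = P × A_rod

F ≈ 58700 lbf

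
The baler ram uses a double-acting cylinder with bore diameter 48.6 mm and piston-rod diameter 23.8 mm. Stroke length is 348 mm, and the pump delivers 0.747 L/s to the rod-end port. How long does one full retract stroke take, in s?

Rod-side annular area A_ann = π/4 × (48.6² − 23.8²) = 1410 mm^2
Swept volume V = A × L; t = V / Q = A·L / Q

t ≈ 0.657 s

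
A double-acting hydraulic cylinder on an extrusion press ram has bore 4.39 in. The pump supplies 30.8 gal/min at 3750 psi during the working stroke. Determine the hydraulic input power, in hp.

Hydraulic power = P × Q

W ≈ 67.4 hp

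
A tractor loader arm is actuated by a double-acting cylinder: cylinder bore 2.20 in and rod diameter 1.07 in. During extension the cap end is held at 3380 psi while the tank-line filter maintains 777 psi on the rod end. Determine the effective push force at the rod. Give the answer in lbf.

F ≈ 10600 lbf

Cap-side area A_cap = π/4 × (2.20 in)² = 3.801 in^2
Rod-side annular area A_ann = π/4 × (2.20² − 1.07²) = 2.902 in^2
Net thrust = P_cap·A_cap − P_rod·A_ann = 12850 lbf − 2255 lbf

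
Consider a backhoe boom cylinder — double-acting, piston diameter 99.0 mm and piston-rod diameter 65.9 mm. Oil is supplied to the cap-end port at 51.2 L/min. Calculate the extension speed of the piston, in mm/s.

v ≈ 111 mm/s

Cap-side area A_cap = π/4 × (99.0 mm)² = 7698 mm^2
v = Q / A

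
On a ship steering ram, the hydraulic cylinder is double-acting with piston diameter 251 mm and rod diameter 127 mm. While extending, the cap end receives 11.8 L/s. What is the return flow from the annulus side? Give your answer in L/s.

Cap-side area A_cap = π/4 × (251 mm)² = 49480 mm^2
Rod-side annular area A_ann = π/4 × (251² − 127²) = 36810 mm^2
Piston speed v = Q_in/A_cap; rod-end outflow Q_out = v × A_ann = Q_in × A_ann/A_cap.

Q_out ≈ 8.78 L/s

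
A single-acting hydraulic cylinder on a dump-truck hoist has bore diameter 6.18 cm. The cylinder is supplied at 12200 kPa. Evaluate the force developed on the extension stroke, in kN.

F ≈ 36.6 kN

Cap-side area A_cap = π/4 × (6.18 cm)² = 30.00 cm^2
F = P × A_cap = 12200 kPa × A_cap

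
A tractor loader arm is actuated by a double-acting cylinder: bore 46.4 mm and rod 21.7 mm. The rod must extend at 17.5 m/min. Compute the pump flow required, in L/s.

Q ≈ 0.493 L/s

Cap-side area A_cap = π/4 × (46.4 mm)² = 1691 mm^2
Q = A × v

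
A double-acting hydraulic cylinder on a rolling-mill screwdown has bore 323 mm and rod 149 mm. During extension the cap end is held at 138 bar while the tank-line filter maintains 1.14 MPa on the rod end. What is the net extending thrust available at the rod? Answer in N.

F ≈ 1.06e6 N

Cap-side area A_cap = π/4 × (323 mm)² = 81940 mm^2
Rod-side annular area A_ann = π/4 × (323² − 149²) = 64500 mm^2
Net thrust = P_cap·A_cap − P_rod·A_ann = 1.131e6 N − 73530 N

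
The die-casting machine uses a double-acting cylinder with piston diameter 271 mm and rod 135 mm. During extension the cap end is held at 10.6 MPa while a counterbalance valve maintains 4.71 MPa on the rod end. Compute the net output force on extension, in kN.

F ≈ 407 kN

Cap-side area A_cap = π/4 × (271 mm)² = 57680 mm^2
Rod-side annular area A_ann = π/4 × (271² − 135²) = 43370 mm^2
Net thrust = P_cap·A_cap − P_rod·A_ann = 611.4 kN − 204.3 kN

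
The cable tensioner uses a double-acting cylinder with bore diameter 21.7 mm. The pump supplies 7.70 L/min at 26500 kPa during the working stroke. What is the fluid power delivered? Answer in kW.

W ≈ 3.40 kW

Hydraulic power = P × Q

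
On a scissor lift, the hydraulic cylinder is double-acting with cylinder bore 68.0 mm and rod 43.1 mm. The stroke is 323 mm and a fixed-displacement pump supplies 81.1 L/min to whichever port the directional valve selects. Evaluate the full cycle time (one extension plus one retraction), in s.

t ≈ 1.39 s

Cap-side area A_cap = π/4 × (68.0 mm)² = 3632 mm^2
Rod-side annular area A_ann = π/4 × (68.0² − 43.1²) = 2173 mm^2
t_ext = A_cap·L/Q = 0.8678 s
t_ret = A_ann·L/Q = 0.5192 s
t_cycle = t_ext + t_ret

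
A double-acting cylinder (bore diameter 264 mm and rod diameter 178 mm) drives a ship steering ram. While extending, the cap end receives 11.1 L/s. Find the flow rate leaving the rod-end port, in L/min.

Cap-side area A_cap = π/4 × (264 mm)² = 54740 mm^2
Rod-side annular area A_ann = π/4 × (264² − 178²) = 29850 mm^2
Piston speed v = Q_in/A_cap; rod-end outflow Q_out = v × A_ann = Q_in × A_ann/A_cap.

Q_out ≈ 363 L/min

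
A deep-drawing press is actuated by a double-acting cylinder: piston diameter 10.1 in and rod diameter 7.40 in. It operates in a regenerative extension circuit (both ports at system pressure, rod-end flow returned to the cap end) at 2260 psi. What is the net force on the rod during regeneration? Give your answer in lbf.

With equal pressure on both faces, forces on the annular region cancel; the net push is pressure × rod cross-section.
Rod cross-section A_rod = π/4 × (7.40 in)² = 43.01 in^2
F = P × A_rod

F ≈ 97200 lbf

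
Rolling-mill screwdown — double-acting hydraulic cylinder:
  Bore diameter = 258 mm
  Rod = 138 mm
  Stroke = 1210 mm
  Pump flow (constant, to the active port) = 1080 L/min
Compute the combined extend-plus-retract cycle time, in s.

Cap-side area A_cap = π/4 × (258 mm)² = 52280 mm^2
Rod-side annular area A_ann = π/4 × (258² − 138²) = 37320 mm^2
t_ext = A_cap·L/Q = 3.514 s
t_ret = A_ann·L/Q = 2.509 s
t_cycle = t_ext + t_ret

t ≈ 6.02 s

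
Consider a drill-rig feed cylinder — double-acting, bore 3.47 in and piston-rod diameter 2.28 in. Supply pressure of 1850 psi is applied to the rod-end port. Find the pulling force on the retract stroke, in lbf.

F ≈ 9940 lbf

Rod-side annular area A_ann = π/4 × (3.47² − 2.28²) = 5.374 in^2
On retraction the pressure acts on the annular area (bore minus rod).
F = P × A_ann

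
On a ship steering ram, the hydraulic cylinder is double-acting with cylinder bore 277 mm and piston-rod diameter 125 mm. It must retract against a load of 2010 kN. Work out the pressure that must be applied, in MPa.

P ≈ 41.9 MPa

Rod-side annular area A_ann = π/4 × (277² − 125²) = 47990 mm^2
Retraction: pressure acts on the annular area.
P = F / A = 2010 kN / A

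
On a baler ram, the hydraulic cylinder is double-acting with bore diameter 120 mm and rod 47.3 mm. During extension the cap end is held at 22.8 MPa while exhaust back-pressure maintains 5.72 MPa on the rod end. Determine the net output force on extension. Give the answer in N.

F ≈ 2.03e5 N

Cap-side area A_cap = π/4 × (120 mm)² = 11310 mm^2
Rod-side annular area A_ann = π/4 × (120² − 47.3²) = 9553 mm^2
Net thrust = P_cap·A_cap − P_rod·A_ann = 2.579e5 N − 54640 N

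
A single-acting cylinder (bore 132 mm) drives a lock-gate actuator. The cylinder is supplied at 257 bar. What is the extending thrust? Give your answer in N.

F ≈ 3.52e5 N

Cap-side area A_cap = π/4 × (132 mm)² = 13680 mm^2
F = P × A_cap = 257 bar × A_cap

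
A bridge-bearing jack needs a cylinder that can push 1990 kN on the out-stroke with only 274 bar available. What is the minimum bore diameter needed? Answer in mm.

D ≈ 304 mm

Extension force acts on the full piston face: F = P × (π/4)D².
D = √(4F / (πP)) = √(4 × 1990 kN / (π × 274 bar))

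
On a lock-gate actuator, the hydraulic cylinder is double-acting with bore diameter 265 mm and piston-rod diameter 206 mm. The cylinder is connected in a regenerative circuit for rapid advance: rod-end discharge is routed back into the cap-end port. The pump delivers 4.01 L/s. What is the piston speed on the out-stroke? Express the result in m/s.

In regeneration the rod-end outflow joins the pump flow into the cap end, so the net volume the pump must supply per unit advance equals the rod cross-section area.
Rod cross-section A_rod = π/4 × (206 mm)² = 33330 mm^2
v = Q_pump / A_rod

v ≈ 0.120 m/s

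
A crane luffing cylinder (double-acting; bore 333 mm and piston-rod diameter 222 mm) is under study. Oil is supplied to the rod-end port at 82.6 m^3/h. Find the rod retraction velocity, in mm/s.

v ≈ 474 mm/s

Rod-side annular area A_ann = π/4 × (333² − 222²) = 48380 mm^2
Flow into the rod-end port fills the annular volume.
v = Q / A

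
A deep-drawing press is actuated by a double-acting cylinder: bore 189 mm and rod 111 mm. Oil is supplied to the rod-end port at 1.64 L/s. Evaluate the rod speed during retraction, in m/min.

Rod-side annular area A_ann = π/4 × (189² − 111²) = 18380 mm^2
Flow into the rod-end port fills the annular volume.
v = Q / A

v ≈ 5.35 m/min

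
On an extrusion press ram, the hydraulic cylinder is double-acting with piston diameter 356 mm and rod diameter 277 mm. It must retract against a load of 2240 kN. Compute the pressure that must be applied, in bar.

Rod-side annular area A_ann = π/4 × (356² − 277²) = 39280 mm^2
Retraction: pressure acts on the annular area.
P = F / A = 2240 kN / A

P ≈ 570 bar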